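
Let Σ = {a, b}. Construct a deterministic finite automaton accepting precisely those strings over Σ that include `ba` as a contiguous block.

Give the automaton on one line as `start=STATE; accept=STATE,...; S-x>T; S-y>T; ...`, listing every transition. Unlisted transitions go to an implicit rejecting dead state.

start=s0; accept=s2; s0-a>s0; s0-b>s1; s1-a>s2; s1-b>s1; s2-a>s2; s2-b>s2

States s0..s1 record the length of the longest prefix of `ba` that matches the current input suffix. Reaching s2 means `ba` has been seen, and we stay there forever. Accept from s2.
A 3-state machine:
        a   b  
>  s0   s0  s1 
   s1   s2  s1 
 * s2   s2  s2 
(> = start, * = accepting)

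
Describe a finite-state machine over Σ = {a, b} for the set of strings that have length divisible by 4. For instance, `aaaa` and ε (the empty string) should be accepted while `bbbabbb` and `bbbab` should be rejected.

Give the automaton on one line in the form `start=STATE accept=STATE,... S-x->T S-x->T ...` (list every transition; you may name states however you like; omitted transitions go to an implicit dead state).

Only the length mod 4 matters, so use a 4-cycle: from any state, every input symbol moves to the next state, wrapping q3 back to q0. Mark q0 accepting.
A 4-state machine:
        a   b  
>* q0   q1  q1 
   q1   q2  q2 
   q2   q3  q3 
   q3   q0  q0 
(> = start, * = accepting)

start=q0 accept=q0 q0-a->q1 q0-b->q1 q1-a->q2 q1-b->q2 q2-a->q3 q2-b->q3 q3-a->q0 q3-b->q0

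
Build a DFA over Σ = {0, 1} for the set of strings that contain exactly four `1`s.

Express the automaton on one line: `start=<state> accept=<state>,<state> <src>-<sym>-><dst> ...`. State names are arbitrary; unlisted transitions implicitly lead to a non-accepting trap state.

start=q0 accept=q4 q0-0->q0 q0-1->q1 q1-0->q1 q1-1->q2 q2-0->q2 q2-1->q3 q3-0->q3 q3-1->q4 q4-0->q4 q4-1->q5 q5-0->q5 q5-1->q5

Only the number of `1`s matters, and only up to 5. Make a chain q0 → q1 → q2 → q3 → q4 → q5 advanced by each `1` (with q5 absorbing); every other symbol self-loops. The accepting set is {q4}.
With 6 states:
        0   1  
>  q0   q0  q1 
   q1   q1  q2 
   q2   q2  q3 
   q3   q3  q4 
 * q4   q4  q5 
   q5   q5  q5 
(> = start, * = accepting)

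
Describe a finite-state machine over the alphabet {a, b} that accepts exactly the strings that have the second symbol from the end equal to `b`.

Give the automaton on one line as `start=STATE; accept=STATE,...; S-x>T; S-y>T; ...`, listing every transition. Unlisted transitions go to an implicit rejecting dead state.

Because acceptance depends on a position counted from the end, the machine has to buffer the most recent 2 symbols. Make each state the string of the last up-to-2 symbols read; on input `x` shift the window left and append `x`. Accept when the buffered window has length 2 and begins with `b`.
        a   b  
>  S0   S1  S2 
   S1   S3  S4 
   S2   S5  S6 
   S3   S3  S4 
   S4   S5  S6 
 * S5   S3  S4 
 * S6   S5  S6 
(> = start, * = accepting)

start=S0; accept=S5,S6; S0-a>S1; S0-b>S2; S1-a>S3; S1-b>S4; S2-a>S5; S2-b>S6; S3-a>S3; S3-b>S4; S4-a>S5; S4-b>S6; S5-a>S3; S5-b>S4; S6-a>S5; S6-b>S6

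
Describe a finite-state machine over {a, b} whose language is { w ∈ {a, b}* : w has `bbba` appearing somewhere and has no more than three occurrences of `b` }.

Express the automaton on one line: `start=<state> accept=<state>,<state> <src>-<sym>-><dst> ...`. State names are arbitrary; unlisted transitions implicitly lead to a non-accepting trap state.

start=s0 accept=s9 s0-a->s0 s0-b->s1 s1-a->s2 s1-b->s3 s2-a->s2 s2-b->s4 s3-a->s5 s3-b->s6 s4-a->s5 s4-b->s7 s5-a->s5 s5-b->s8 s6-a->s9 s6-b->s10 s7-a->s11 s7-b->s10 s8-a->s11 s8-b->s12 s9-a->s9 s9-b->s13 s10-a->s13 s10-b->s10 s11-a->s11 s11-b->s14 s12-a->s15 s12-b->s10 s13-a->s13 s13-b->s13 s14-a->s15 s14-b->s12 s15-a->s15 s15-b->s14

Run two small machines in parallel and take their product. The first has 5 states tracking whether and how much of `bbba` has been seen; the second has 5 states tracking the count of `b`s, saturating at 4. A product state is a pair (one from each), accepting exactly when both do.
A 16-state machine:
          a    b  
>  s0     s0   s1 
   s1     s2   s3 
   s2     s2   s4 
   s3     s5   s6 
   s4     s5   s7 
   s5     s5   s8 
   s6     s9  s10 
   s7    s11  s10 
   s8    s11  s12 
 * s9     s9  s13 
   s10   s13  s10 
   s11   s11  s14 
   s12   s15  s10 
   s13   s13  s13 
   s14   s15  s12 
   s15   s15  s14 
(> = start, * = accepting)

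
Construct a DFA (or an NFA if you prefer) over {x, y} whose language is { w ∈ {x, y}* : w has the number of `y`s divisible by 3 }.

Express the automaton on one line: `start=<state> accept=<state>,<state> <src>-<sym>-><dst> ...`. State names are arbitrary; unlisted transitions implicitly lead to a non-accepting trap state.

The only thing that matters is how many `y`s have appeared, reduced mod 3. Use one state per residue: S0 for 0, …, S2 for 2. Reading `y` moves to the next residue; anything else stays put. S0 is accepting.
With 3 states:
        x   y  
>* S0   S0  S1 
   S1   S1  S2 
   S2   S2  S0 
(> = start, * = accepting)

start=S0 accept=S0 S0-x->S0 S0-y->S1 S1-x->S1 S1-y->S2 S2-x->S2 S2-y->S0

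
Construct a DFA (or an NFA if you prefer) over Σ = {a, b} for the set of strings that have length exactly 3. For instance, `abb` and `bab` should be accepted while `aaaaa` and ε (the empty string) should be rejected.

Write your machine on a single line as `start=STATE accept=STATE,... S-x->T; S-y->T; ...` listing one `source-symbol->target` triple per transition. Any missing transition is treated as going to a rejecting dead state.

Count input length up to 4: every symbol moves from q0 toward q4, which means 'more than 3' and absorbs. Accept from {q3}.
A 5-state machine:
        a   b  
>  q0   q1  q1 
   q1   q2  q2 
   q2   q3  q3 
 * q3   q4  q4 
   q4   q4  q4 
(> = start, * = accepting)

start=q0; accept=q3; q0-a->q1; q0-b->q1; q1-a->q2; q1-b->q2; q2-a->q3; q2-b->q3; q3-a->q4; q3-b->q4; q4-a->q4; q4-b->q4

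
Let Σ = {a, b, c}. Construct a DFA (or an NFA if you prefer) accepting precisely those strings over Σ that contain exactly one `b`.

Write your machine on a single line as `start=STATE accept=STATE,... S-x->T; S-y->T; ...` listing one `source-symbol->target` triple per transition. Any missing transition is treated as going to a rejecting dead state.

Count `b`s, saturating at 2: state q0 means no `b` yet, q1 means one `b` seen, q2 means more than one. Each `b` increments (capped at q2); other symbols loop. Accept from {q1}.
        a   b   c  
>  q0   q0  q1  q0 
 * q1   q1  q2  q1 
   q2   q2  q2  q2 
(> = start, * = accepting)

start=q0; accept=q1; q0-a->q0; q0-b->q1; q0-c->q0; q1-a->q1; q1-b->q2; q1-c->q1; q2-a->q2; q2-b->q2; q2-c->q2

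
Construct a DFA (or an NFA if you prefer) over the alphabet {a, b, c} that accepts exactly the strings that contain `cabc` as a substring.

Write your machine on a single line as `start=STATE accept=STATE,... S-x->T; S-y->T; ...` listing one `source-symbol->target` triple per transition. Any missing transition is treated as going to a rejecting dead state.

Track how much of `cabc` has been matched so far: state q0 is no progress, q4 is the absorbing accept state reached once `cabc` has occurred. Intermediate states record partial matches; on a mismatch, fall back to the longest reusable overlap.
        a   b   c  
>  q0   q0  q0  q1 
   q1   q2  q0  q1 
   q2   q0  q3  q1 
   q3   q0  q0  q4 
 * q4   q4  q4  q4 
(> = start, * = accepting)

start=q0; accept=q4; q0-a->q0; q0-b->q0; q0-c->q1; q1-a->q2; q1-b->q0; q1-c->q1; q2-a->q0; q2-b->q3; q2-c->q1; q3-a->q0; q3-b->q0; q3-c->q4; q4-a->q4; q4-b->q4; q4-c->q4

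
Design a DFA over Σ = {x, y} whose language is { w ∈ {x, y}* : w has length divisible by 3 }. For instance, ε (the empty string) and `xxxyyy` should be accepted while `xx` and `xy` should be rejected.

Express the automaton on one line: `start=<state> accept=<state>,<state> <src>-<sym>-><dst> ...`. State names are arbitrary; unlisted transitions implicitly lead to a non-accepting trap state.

Count input length modulo 3: every symbol advances one step around the cycle q0 → q1 → q2 → q0. Accept at q0.
A 3-state machine:
        x   y  
>* q0   q1  q1 
   q1   q2  q2 
   q2   q0  q0 
(> = start, * = accepting)

start=q0 accept=q0 q0-x->q1 q0-y->q1 q1-x->q2 q1-y->q2 q2-x->q0 q2-y->q0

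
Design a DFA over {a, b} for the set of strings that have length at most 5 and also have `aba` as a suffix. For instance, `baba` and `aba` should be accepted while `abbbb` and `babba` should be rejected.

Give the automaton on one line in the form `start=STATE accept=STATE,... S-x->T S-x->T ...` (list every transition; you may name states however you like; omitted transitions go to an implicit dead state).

start=S0 accept=S8,S10 S0-a->S1 S0-b->S2 S1-a->S3 S1-b->S4 S2-a->S3 S2-b->S5 S3-a->S6 S3-b->S7 S4-a->S8 S4-b->S9 S5-a->S6 S5-b->S9 S6-a->S9 S6-b->S7 S7-a->S10 S7-b->S9 S8-a->S9 S8-b->S7 S9-a->S9 S9-b->S9 S10-a->S9 S10-b->S9

Build one automaton per condition and run them in lockstep. One (7 states) tracks the input length, saturating at 6; the other (4 states) tracks how much of the suffix `aba` has currently been matched. Each combined state is a pair, one component from each; accept when both components accept. Equivalent product states are then merged.
          a    b  
>  S0     S1   S2 
   S1     S3   S4 
   S2     S3   S5 
   S3     S6   S7 
   S4     S8   S9 
   S5     S6   S9 
   S6     S9   S7 
   S7    S10   S9 
 * S8     S9   S7 
   S9     S9   S9 
 * S10    S9   S9 
(> = start, * = accepting)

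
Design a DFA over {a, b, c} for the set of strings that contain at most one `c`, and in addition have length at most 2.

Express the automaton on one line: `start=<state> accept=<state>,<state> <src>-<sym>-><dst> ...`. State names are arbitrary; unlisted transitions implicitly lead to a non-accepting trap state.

Handle the two conditions separately and then intersect. The first has 3 states tracking the count of `c`s, saturating at 2; the second has 4 states tracking the input length, saturating at 3. A product state is a pair (one from each), accepting exactly when both do.
9 states suffice.
        a   b   c  
>* q0   q1  q1  q2 
 * q1   q3  q3  q4 
 * q2   q4  q4  q5 
 * q3   q6  q6  q7 
 * q4   q7  q7  q8 
   q5   q8  q8  q8 
   q6   q6  q6  q7 
   q7   q7  q7  q8 
   q8   q8  q8  q8 
(> = start, * = accepting)

start=q0 accept=q0,q1,q2,q3,q4 q0-a->q1 q0-b->q1 q0-c->q2 q1-a->q3 q1-b->q3 q1-c->q4 q2-a->q4 q2-b->q4 q2-c->q5 q3-a->q6 q3-b->q6 q3-c->q7 q4-a->q7 q4-b->q7 q4-c->q8 q5-a->q8 q5-b->q8 q5-c->q8 q6-a->q6 q6-b->q6 q6-c->q7 q7-a->q7 q7-b->q7 q7-c->q8 q8-a->q8 q8-b->q8 q8-c->q8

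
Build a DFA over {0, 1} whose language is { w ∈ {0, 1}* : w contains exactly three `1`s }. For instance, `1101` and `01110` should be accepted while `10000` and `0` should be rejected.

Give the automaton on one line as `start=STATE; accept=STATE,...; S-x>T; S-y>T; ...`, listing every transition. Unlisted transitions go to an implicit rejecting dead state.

start=q0; accept=q3; q0-0>q0; q0-1>q1; q1-0>q1; q1-1>q2; q2-0>q2; q2-1>q3; q3-0>q3; q3-1>q4; q4-0>q4; q4-1>q4

Only the number of `1`s matters, and only up to 4. Make a chain q0 → q1 → q2 → q3 → q4 advanced by each `1` (with q4 absorbing); every other symbol self-loops. The accepting set is {q3}.
A 5-state machine:
        0   1  
>  q0   q0  q1 
   q1   q1  q2 
   q2   q2  q3 
 * q3   q3  q4 
   q4   q4  q4 
(> = start, * = accepting)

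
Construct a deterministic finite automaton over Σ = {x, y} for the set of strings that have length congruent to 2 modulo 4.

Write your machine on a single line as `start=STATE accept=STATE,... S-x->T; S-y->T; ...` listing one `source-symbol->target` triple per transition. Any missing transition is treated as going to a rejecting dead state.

start=S0; accept=S2; S0-x->S1; S0-y->S1; S1-x->S2; S1-y->S2; S2-x->S3; S2-y->S3; S3-x->S0; S3-y->S0

Count input length modulo 4: every symbol advances one step around the cycle S0 → S1 → S2 → S3 → S0. Accept at S2.
A 4-state machine:
        x   y  
>  S0   S1  S1 
   S1   S2  S2 
 * S2   S3  S3 
   S3   S0  S0 
(> = start, * = accepting)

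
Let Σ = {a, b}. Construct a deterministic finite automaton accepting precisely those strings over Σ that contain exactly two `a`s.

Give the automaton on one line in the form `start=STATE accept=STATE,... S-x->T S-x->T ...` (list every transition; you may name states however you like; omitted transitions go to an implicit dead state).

start=q0 accept=q2 q0-a->q1 q0-b->q0 q1-a->q2 q1-b->q1 q2-a->q3 q2-b->q2 q3-a->q3 q3-b->q3

Count `a`s, saturating at 3: states q0 through q2 mean 0 through 2 `a`s seen; q3 means more than 2. Each `a` increments (capped at q3); other symbols loop. Accept from {q2}.
        a   b  
>  q0   q1  q0 
   q1   q2  q1 
 * q2   q3  q2 
   q3   q3  q3 
(> = start, * = accepting)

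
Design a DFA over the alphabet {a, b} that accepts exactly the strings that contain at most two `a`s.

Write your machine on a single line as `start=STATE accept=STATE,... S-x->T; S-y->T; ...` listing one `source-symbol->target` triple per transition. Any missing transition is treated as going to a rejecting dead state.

Count `a`s, saturating at 3: states s0 through s2 mean 0 through 2 `a`s seen; s3 means more than 2. Each `a` increments (capped at s3); other symbols loop. Accept from {s0, s1, s2}.
        a   b  
>* s0   s1  s0 
 * s1   s2  s1 
 * s2   s3  s2 
   s3   s3  s3 
(> = start, * = accepting)

start=s0; accept=s0,s1,s2; s0-a->s1; s0-b->s0; s1-a->s2; s1-b->s1; s2-a->s3; s2-b->s2; s3-a->s3; s3-b->s3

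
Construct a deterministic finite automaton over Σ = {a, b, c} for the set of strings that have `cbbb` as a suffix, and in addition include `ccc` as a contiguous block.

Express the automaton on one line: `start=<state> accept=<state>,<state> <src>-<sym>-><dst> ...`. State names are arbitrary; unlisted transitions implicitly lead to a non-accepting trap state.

start=q0 accept=q7 q0-a->q0 q0-b->q0 q0-c->q1 q1-a->q0 q1-b->q0 q1-c->q2 q2-a->q0 q2-b->q0 q2-c->q3 q3-a->q4 q3-b->q5 q3-c->q3 q4-a->q4 q4-b->q4 q4-c->q3 q5-a->q4 q5-b->q6 q5-c->q3 q6-a->q4 q6-b->q7 q6-c->q3 q7-a->q4 q7-b->q4 q7-c->q3

Build one automaton per condition and run them in lockstep. One (5 states) tracks how much of the suffix `cbbb` has currently been matched; the other (4 states) tracks whether and how much of `ccc` has been seen. Each combined state is a pair, one component from each; accept when both components accept. Equivalent product states are then merged.
8 states suffice.
        a   b   c  
>  q0   q0  q0  q1 
   q1   q0  q0  q2 
   q2   q0  q0  q3 
   q3   q4  q5  q3 
   q4   q4  q4  q3 
   q5   q4  q6  q3 
   q6   q4  q7  q3 
 * q7   q4  q4  q3 
(> = start, * = accepting)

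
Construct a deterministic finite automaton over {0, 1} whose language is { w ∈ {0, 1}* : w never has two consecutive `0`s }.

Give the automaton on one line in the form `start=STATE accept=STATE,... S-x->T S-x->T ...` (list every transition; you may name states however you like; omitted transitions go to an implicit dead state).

start=q0 accept=q0,q1 q0-0->q1 q0-1->q0 q1-0->q2 q1-1->q0 q2-0->q2 q2-1->q2

Track partial matches of the forbidden pattern `00`. State q2 is a dead state reached once `00` has occurred; every other state accepts. q0 means no part of `00` is currently matched.
A 3-state machine:
        0   1  
>* q0   q1  q0 
 * q1   q2  q0 
   q2   q2  q2 
(> = start, * = accepting)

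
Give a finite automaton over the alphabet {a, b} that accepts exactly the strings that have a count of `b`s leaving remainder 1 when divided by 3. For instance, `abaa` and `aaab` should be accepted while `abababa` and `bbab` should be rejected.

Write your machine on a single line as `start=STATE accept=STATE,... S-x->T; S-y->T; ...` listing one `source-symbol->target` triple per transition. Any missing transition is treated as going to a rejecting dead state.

Keep the running count of `b`s modulo 3: each `b` advances along the cycle S0 → S1 → S2 → S0 while other symbols loop. Accept at S1.
With 3 states:
        a   b  
>  S0   S0  S1 
 * S1   S1  S2 
   S2   S2  S0 
(> = start, * = accepting)

start=S0; accept=S1; S0-a->S0; S0-b->S1; S1-a->S1; S1-b->S2; S2-a->S2; S2-b->S0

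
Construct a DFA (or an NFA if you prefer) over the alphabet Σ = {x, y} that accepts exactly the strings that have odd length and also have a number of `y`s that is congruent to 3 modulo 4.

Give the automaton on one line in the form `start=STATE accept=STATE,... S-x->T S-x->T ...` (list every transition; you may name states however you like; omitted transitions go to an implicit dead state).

Run two small machines in parallel and take their product. One (2 states) tracks the input length modulo 2; the other (4 states) tracks the count of `y`s modulo 4. Each combined state is a pair, one component from each; accept when both components accept.
An 8-state machine:
        x   y  
>  q0   q1  q2 
   q1   q0  q3 
   q2   q3  q4 
   q3   q2  q5 
   q4   q5  q6 
   q5   q4  q7 
 * q6   q7  q0 
   q7   q6  q1 
(> = start, * = accepting)

start=q0 accept=q6 q0-x->q1 q0-y->q2 q1-x->q0 q1-y->q3 q2-x->q3 q2-y->q4 q3-x->q2 q3-y->q5 q4-x->q5 q4-y->q6 q5-x->q4 q5-y->q7 q6-x->q7 q6-y->q0 q7-x->q6 q7-y->q1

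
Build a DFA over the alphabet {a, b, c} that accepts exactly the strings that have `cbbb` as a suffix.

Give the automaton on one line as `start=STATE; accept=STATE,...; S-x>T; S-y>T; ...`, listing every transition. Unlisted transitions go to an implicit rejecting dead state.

start=s0; accept=s4; s0-a>s0; s0-b>s0; s0-c>s1; s1-a>s0; s1-b>s2; s1-c>s1; s2-a>s0; s2-b>s3; s2-c>s1; s3-a>s0; s3-b>s4; s3-c>s1; s4-a>s0; s4-b>s0; s4-c>s1

Remember how much of `cbbb` the current input suffix matches. State s0 means no match yet; s1 means the last symbol is `c`; s2 means the last 2 symbols are `cb`; s3 means the last 3 symbols are `cbb`; s4 means the last 4 symbols are `cbbb`. Only s4 accepts. On a mismatch, fall back to the longest proper suffix that is still a prefix of `cbbb`.
A 5-state machine:
        a   b   c  
>  s0   s0  s0  s1 
   s1   s0  s2  s1 
   s2   s0  s3  s1 
   s3   s0  s4  s1 
 * s4   s0  s0  s1 
(> = start, * = accepting)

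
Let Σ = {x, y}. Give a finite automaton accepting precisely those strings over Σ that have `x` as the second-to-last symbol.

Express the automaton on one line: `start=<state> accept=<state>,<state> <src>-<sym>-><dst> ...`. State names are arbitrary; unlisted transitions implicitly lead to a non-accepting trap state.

Because acceptance depends on a position counted from the end, the machine has to buffer the most recent 2 symbols. Make each state the string of the last up-to-2 symbols read; on input `x` shift the window left and append `x`. Accept when the buffered window has length 2 and begins with `x`.
A 7-state machine:
        x   y  
>  q0   q1  q2 
   q1   q3  q4 
   q2   q5  q6 
 * q3   q3  q4 
 * q4   q5  q6 
   q5   q3  q4 
   q6   q5  q6 
(> = start, * = accepting)

start=q0 accept=q3,q4 q0-x->q1 q0-y->q2 q1-x->q3 q1-y->q4 q2-x->q5 q2-y->q6 q3-x->q3 q3-y->q4 q4-x->q5 q4-y->q6 q5-x->q3 q5-y->q4 q6-x->q5 q6-y->q6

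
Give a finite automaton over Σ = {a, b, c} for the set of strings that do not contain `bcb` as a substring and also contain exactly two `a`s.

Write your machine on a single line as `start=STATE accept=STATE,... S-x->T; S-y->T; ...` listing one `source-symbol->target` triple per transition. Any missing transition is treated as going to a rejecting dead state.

Run two small machines in parallel and take their product. One (4 states) tracks partial matches of the forbidden pattern `bcb`; the other (4 states) tracks the count of `a`s, saturating at 3. Each combined state is a pair, one component from each; accept when both components accept. Equivalent product states are then merged.
A 10-state machine:
        a   b   c  
>  s0   s1  s2  s0 
   s1   s3  s4  s1 
   s2   s1  s2  s5 
 * s3   s6  s7  s3 
   s4   s3  s4  s8 
   s5   s1  s6  s0 
   s6   s6  s6  s6 
 * s7   s6  s7  s9 
   s8   s3  s6  s1 
 * s9   s6  s6  s3 
(> = start, * = accepting)

start=s0; accept=s3,s7,s9; s0-a->s1; s0-b->s2; s0-c->s0; s1-a->s3; s1-b->s4; s1-c->s1; s2-a->s1; s2-b->s2; s2-c->s5; s3-a->s6; s3-b->s7; s3-c->s3; s4-a->s3; s4-b->s4; s4-c->s8; s5-a->s1; s5-b->s6; s5-c->s0; s6-a->s6; s6-b->s6; s6-c->s6; s7-a->s6; s7-b->s7; s7-c->s9; s8-a->s3; s8-b->s6; s8-c->s1; s9-a->s6; s9-b->s6; s9-c->s3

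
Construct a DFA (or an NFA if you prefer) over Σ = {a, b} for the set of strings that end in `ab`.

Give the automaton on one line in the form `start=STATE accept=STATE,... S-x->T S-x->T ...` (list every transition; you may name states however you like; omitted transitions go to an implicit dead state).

start=S0 accept=S2 S0-a->S1 S0-b->S0 S1-a->S1 S1-b->S2 S2-a->S1 S2-b->S0

Let each state record the length of the longest suffix of the input read so far that is also a prefix of `ab`. S1 means the last symbol is `a`; S2 means the last 2 symbols are `ab`. Accept only at S2, where the string currently ends in `ab`.
With 3 states:
        a   b  
>  S0   S1  S0 
   S1   S1  S2 
 * S2   S1  S0 
(> = start, * = accepting)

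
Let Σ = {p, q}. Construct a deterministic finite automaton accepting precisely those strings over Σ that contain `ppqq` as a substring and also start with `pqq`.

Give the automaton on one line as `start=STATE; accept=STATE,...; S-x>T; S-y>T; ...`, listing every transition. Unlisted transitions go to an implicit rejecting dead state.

Build one automaton per condition and run them in lockstep. One (5 states) tracks whether and how much of `ppqq` has been seen; the other (5 states) tracks whether the input so far still matches the prefix `pqq`. Each combined state is a pair, one component from each; accept when both components accept. Minimizing collapses redundant product states.
With 9 states:
       p  q 
>  A   B  C 
   B   C  D 
   C   C  C 
   D   C  E 
   E   F  E 
   F   G  E 
   G   G  H 
   H   F  I 
 * I   I  I 
(> = start, * = accepting)

start=A; accept=I; A-p>B; A-q>C; B-p>C; B-q>D; C-p>C; C-q>C; D-p>C; D-q>E; E-p>F; E-q>E; F-p>G; F-q>E; G-p>G; G-q>H; H-p>F; H-q>I; I-p>I; I-q>I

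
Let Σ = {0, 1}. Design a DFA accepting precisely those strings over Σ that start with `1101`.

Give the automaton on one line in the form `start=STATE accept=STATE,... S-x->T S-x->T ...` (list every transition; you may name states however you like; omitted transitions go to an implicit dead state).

start=q0 accept=q4 q0-0->q5 q0-1->q1 q1-0->q5 q1-1->q2 q2-0->q3 q2-1->q5 q3-0->q5 q3-1->q4 q4-0->q4 q4-1->q4 q5-0->q5 q5-1->q5

Walk along `1101` while the input agrees: from q0 take `1` to q1, and so on. Any deviation drops to the rejecting sink q5. Once q4 is reached the prefix is confirmed and every continuation is accepted.
        0   1  
>  q0   q5  q1 
   q1   q5  q2 
   q2   q3  q5 
   q3   q5  q4 
 * q4   q4  q4 
   q5   q5  q5 
(> = start, * = accepting)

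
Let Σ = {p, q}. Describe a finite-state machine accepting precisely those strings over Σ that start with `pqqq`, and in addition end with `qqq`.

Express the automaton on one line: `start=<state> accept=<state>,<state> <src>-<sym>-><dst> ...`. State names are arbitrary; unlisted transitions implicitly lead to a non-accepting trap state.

start=S0 accept=S5 S0-p->S1 S0-q->S2 S1-p->S2 S1-q->S3 S2-p->S2 S2-q->S2 S3-p->S2 S3-q->S4 S4-p->S2 S4-q->S5 S5-p->S6 S5-q->S5 S6-p->S6 S6-q->S7 S7-p->S6 S7-q->S8 S8-p->S6 S8-q->S5

Build one automaton per condition and run them in lockstep. The first has 6 states tracking whether the input so far still matches the prefix `pqqq`; the second has 4 states tracking how much of the suffix `qqq` has currently been matched. A product state is a pair (one from each), accepting exactly when both do. Equivalent product states are then merged.
With 9 states:
        p   q  
>  S0   S1  S2 
   S1   S2  S3 
   S2   S2  S2 
   S3   S2  S4 
   S4   S2  S5 
 * S5   S6  S5 
   S6   S6  S7 
   S7   S6  S8 
   S8   S6  S5 
(> = start, * = accepting)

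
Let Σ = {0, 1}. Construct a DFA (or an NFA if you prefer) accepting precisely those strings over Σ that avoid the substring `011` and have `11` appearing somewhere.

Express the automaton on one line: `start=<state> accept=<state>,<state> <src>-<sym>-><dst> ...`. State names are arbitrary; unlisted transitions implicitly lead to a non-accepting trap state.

Build one automaton per condition and run them in lockstep. The first has 4 states tracking partial matches of the forbidden pattern `011`; the second has 3 states tracking whether and how much of `11` has been seen. A product state is a pair (one from each), accepting exactly when both do. Equivalent product states are then merged.
        0   1  
>  q0   q1  q2 
   q1   q1  q1 
   q2   q1  q3 
 * q3   q4  q3 
 * q4   q4  q5 
 * q5   q4  q1 
(> = start, * = accepting)

start=q0 accept=q3,q4,q5 q0-0->q1 q0-1->q2 q1-0->q1 q1-1->q1 q2-0->q1 q2-1->q3 q3-0->q4 q3-1->q3 q4-0->q4 q4-1->q5 q5-0->q4 q5-1->q1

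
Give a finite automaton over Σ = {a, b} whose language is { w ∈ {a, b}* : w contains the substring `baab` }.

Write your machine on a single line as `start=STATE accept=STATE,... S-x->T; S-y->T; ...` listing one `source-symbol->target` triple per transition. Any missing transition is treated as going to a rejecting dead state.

Track how much of `baab` has been matched so far: state q0 is no progress, q4 is the absorbing accept state reached once `baab` has occurred. Intermediate states record partial matches; on a mismatch, fall back to the longest reusable overlap.
5 states suffice.
        a   b  
>  q0   q0  q1 
   q1   q2  q1 
   q2   q3  q1 
   q3   q0  q4 
 * q4   q4  q4 
(> = start, * = accepting)

start=q0; accept=q4; q0-a->q0; q0-b->q1; q1-a->q2; q1-b->q1; q2-a->q3; q2-b->q1; q3-a->q0; q3-b->q4; q4-a->q4; q4-b->q4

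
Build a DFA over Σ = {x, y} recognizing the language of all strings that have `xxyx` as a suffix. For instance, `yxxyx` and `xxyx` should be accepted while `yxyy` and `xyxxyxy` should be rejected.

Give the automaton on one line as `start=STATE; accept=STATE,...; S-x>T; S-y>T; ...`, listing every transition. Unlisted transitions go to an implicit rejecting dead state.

start=q0; accept=q4; q0-x>q1; q0-y>q0; q1-x>q2; q1-y>q0; q2-x>q2; q2-y>q3; q3-x>q4; q3-y>q0; q4-x>q2; q4-y>q0

Remember how much of `xxyx` the current input suffix matches. State q0 means no match yet; q1 means the last symbol is `x`; q2 means the last 2 symbols are `xx`; q3 means the last 3 symbols are `xxy`; q4 means the last 4 symbols are `xxyx`. Only q4 accepts. On a mismatch, fall back to the longest proper suffix that is still a prefix of `xxyx`.
With 5 states:
        x   y  
>  q0   q1  q0 
   q1   q2  q0 
   q2   q2  q3 
   q3   q4  q0 
 * q4   q2  q0 
(> = start, * = accepting)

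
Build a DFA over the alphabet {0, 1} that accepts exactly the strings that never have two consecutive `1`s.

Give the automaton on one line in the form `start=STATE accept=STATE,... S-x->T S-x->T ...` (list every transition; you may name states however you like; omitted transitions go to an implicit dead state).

start=q0 accept=q0,q1 q0-0->q0 q0-1->q1 q1-0->q0 q1-1->q2 q2-0->q2 q2-1->q2

This is the complement of 'contains `11`'. Use the same substring-matching states — q0 through q2 holding how much of `11` has just been matched — but flip the accepting set: everything except the trap q2 accepts.
A 3-state machine:
        0   1  
>* q0   q0  q1 
 * q1   q0  q2 
   q2   q2  q2 
(> = start, * = accepting)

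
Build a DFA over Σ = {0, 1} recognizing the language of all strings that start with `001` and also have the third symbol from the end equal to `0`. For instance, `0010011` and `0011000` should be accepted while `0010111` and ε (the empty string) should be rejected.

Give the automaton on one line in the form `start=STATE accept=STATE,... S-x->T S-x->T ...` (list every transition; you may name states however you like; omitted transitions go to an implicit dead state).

start=q0 accept=q8,q16,q17,q22 q0-0->q1 q0-1->q2 q1-0->q3 q1-1->q4 q2-0->q5 q2-1->q6 q3-0->q7 q3-1->q8 q4-0->q9 q4-1->q10 q5-0->q11 q5-1->q12 q6-0->q13 q6-1->q14 q7-0->q7 q7-1->q15 q8-0->q16 q8-1->q17 q9-0->q11 q9-1->q12 q10-0->q13 q10-1->q14 q11-0->q7 q11-1->q15 q12-0->q9 q12-1->q10 q13-0->q11 q13-1->q12 q14-0->q13 q14-1->q14 q15-0->q9 q15-1->q10 q16-0->q18 q16-1->q19 q17-0->q20 q17-1->q21 q18-0->q22 q18-1->q8 q19-0->q16 q19-1->q17 q20-0->q18 q20-1->q19 q21-0->q20 q21-1->q21 q22-0->q22 q22-1->q8

Build one automaton per condition and run them in lockstep. The first has 5 states tracking whether the input so far still matches the prefix `001`; the second has 15 states tracking the last 3 symbols read. A product state is a pair (one from each), accepting exactly when both do.
A 23-state machine:
          0    1  
>  q0     q1   q2 
   q1     q3   q4 
   q2     q5   q6 
   q3     q7   q8 
   q4     q9  q10 
   q5    q11  q12 
   q6    q13  q14 
   q7     q7  q15 
 * q8    q16  q17 
   q9    q11  q12 
   q10   q13  q14 
   q11    q7  q15 
   q12    q9  q10 
   q13   q11  q12 
   q14   q13  q14 
   q15    q9  q10 
 * q16   q18  q19 
 * q17   q20  q21 
   q18   q22   q8 
   q19   q16  q17 
   q20   q18  q19 
   q21   q20  q21 
 * q22   q22   q8 
(> = start, * = accepting)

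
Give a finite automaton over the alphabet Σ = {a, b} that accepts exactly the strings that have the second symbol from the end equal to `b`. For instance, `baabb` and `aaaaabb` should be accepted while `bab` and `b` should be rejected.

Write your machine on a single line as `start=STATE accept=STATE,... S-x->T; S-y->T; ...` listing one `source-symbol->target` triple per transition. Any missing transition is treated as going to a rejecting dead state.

start=S0; accept=S5,S6; S0-a->S1; S0-b->S2; S1-a->S3; S1-b->S4; S2-a->S5; S2-b->S6; S3-a->S3; S3-b->S4; S4-a->S5; S4-b->S6; S5-a->S3; S5-b->S4; S6-a->S5; S6-b->S6

A DFA must remember the last 2 symbols (since which symbol is second-to-last isn't known until the input ends). Use one state per possible window of the last ≤2 symbols; accept from those whose window starts with `b`.
With 7 states:
        a   b  
>  S0   S1  S2 
   S1   S3  S4 
   S2   S5  S6 
   S3   S3  S4 
   S4   S5  S6 
 * S5   S3  S4 
 * S6   S5  S6 
(> = start, * = accepting)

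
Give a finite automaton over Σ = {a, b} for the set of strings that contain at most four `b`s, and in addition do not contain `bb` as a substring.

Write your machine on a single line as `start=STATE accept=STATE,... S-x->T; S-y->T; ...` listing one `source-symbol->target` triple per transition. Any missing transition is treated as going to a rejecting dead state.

start=q0; accept=q0,q1,q2,q4,q6,q8,q10,q11,q12; q0-a->q0; q0-b->q1; q1-a->q2; q1-b->q3; q2-a->q2; q2-b->q4; q3-a->q3; q3-b->q5; q4-a->q6; q4-b->q5; q5-a->q5; q5-b->q7; q6-a->q6; q6-b->q8; q7-a->q7; q7-b->q9; q8-a->q10; q8-b->q7; q9-a->q9; q9-b->q9; q10-a->q10; q10-b->q11; q11-a->q12; q11-b->q9; q12-a->q12; q12-b->q13; q13-a->q14; q13-b->q9; q14-a->q14; q14-b->q13

Handle the two conditions separately and then intersect. The first has 6 states tracking the count of `b`s, saturating at 5; the second has 3 states tracking partial matches of the forbidden pattern `bb`. A product state is a pair (one from each), accepting exactly when both do.
15 states suffice.
          a    b  
>* q0     q0   q1 
 * q1     q2   q3 
 * q2     q2   q4 
   q3     q3   q5 
 * q4     q6   q5 
   q5     q5   q7 
 * q6     q6   q8 
   q7     q7   q9 
 * q8    q10   q7 
   q9     q9   q9 
 * q10   q10  q11 
 * q11   q12   q9 
 * q12   q12  q13 
   q13   q14   q9 
   q14   q14  q13 
(> = start, * = accepting)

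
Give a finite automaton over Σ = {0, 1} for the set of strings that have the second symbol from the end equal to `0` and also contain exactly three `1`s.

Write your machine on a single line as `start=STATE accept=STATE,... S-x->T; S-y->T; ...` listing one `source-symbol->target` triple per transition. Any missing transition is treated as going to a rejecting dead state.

start=s0; accept=s5,s8; s0-0->s0; s0-1->s1; s1-0->s1; s1-1->s2; s2-0->s3; s2-1->s4; s3-0->s3; s3-1->s5; s4-0->s6; s4-1->s7; s5-0->s6; s5-1->s7; s6-0->s8; s6-1->s7; s7-0->s7; s7-1->s7; s8-0->s8; s8-1->s7

Build one automaton per condition and run them in lockstep. One (7 states) tracks the last 2 symbols read; the other (5 states) tracks the count of `1`s, saturating at 4. Each combined state is a pair, one component from each; accept when both components accept. Equivalent product states are then merged.
        0   1  
>  s0   s0  s1 
   s1   s1  s2 
   s2   s3  s4 
   s3   s3  s5 
   s4   s6  s7 
 * s5   s6  s7 
   s6   s8  s7 
   s7   s7  s7 
 * s8   s8  s7 
(> = start, * = accepting)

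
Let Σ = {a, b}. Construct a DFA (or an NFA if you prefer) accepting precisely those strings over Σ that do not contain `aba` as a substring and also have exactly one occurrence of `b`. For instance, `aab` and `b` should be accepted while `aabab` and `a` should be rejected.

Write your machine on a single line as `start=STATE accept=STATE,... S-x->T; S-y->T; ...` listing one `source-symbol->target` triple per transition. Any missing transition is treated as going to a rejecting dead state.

start=q0; accept=q2,q3,q4; q0-a->q1; q0-b->q2; q1-a->q1; q1-b->q3; q2-a->q4; q2-b->q5; q3-a->q6; q3-b->q5; q4-a->q4; q4-b->q7; q5-a->q8; q5-b->q5; q6-a->q6; q6-b->q9; q7-a->q9; q7-b->q5; q8-a->q8; q8-b->q7; q9-a->q9; q9-b->q9

Build one automaton per condition and run them in lockstep. One (4 states) tracks partial matches of the forbidden pattern `aba`; the other (3 states) tracks the count of `b`s, saturating at 2. Each combined state is a pair, one component from each; accept when both components accept.
A 10-state machine:
        a   b  
>  q0   q1  q2 
   q1   q1  q3 
 * q2   q4  q5 
 * q3   q6  q5 
 * q4   q4  q7 
   q5   q8  q5 
   q6   q6  q9 
   q7   q9  q5 
   q8   q8  q7 
   q9   q9  q9 
(> = start, * = accepting)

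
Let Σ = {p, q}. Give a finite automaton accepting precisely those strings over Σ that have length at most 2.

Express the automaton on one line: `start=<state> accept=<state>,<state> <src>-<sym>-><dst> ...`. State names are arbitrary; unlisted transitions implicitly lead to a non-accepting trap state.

We only need to distinguish lengths 0, 1, …, 2, and '>2'. Chain s0 → s1 → s2 → s3 on every symbol, with s3 looping. Accepting states: {s0, s1, s2}.
A 4-state machine:
        p   q  
>* s0   s1  s1 
 * s1   s2  s2 
 * s2   s3  s3 
   s3   s3  s3 
(> = start, * = accepting)

start=s0 accept=s0,s1,s2 s0-p->s1 s0-q->s1 s1-p->s2 s1-q->s2 s2-p->s3 s2-q->s3 s3-p->s3 s3-q->s3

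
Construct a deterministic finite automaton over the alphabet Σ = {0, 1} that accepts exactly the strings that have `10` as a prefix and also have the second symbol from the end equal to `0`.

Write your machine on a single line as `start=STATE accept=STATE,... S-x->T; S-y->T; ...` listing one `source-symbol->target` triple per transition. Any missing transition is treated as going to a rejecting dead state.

Build one automaton per condition and run them in lockstep. One (4 states) tracks whether the input so far still matches the prefix `10`; the other (7 states) tracks the last 2 symbols read. Each combined state is a pair, one component from each; accept when both components accept.
11 states suffice.
          0    1  
>  S0     S1   S2 
   S1     S3   S4 
   S2     S5   S6 
   S3     S3   S4 
   S4     S7   S6 
   S5     S8   S9 
   S6     S7   S6 
   S7     S3   S4 
 * S8     S8   S9 
 * S9     S5  S10 
   S10    S5  S10 
(> = start, * = accepting)

start=S0; accept=S8,S9; S0-0->S1; S0-1->S2; S1-0->S3; S1-1->S4; S2-0->S5; S2-1->S6; S3-0->S3; S3-1->S4; S4-0->S7; S4-1->S6; S5-0->S8; S5-1->S9; S6-0->S7; S6-1->S6; S7-0->S3; S7-1->S4; S8-0->S8; S8-1->S9; S9-0->S5; S9-1->S10; S10-0->S5; S10-1->S10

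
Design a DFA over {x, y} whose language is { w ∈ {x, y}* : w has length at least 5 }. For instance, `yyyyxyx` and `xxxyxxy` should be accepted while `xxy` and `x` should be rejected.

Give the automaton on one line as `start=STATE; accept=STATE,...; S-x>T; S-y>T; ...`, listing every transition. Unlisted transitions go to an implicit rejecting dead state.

start=q0; accept=q5,q6; q0-x>q1; q0-y>q1; q1-x>q2; q1-y>q2; q2-x>q3; q2-y>q3; q3-x>q4; q3-y>q4; q4-x>q5; q4-y>q5; q5-x>q6; q5-y>q6; q6-x>q6; q6-y>q6

Count input length up to 6: every symbol moves from q0 toward q6, which means 'more than 5' and absorbs. Accept from {q5, q6}.
        x   y  
>  q0   q1  q1 
   q1   q2  q2 
   q2   q3  q3 
   q3   q4  q4 
   q4   q5  q5 
 * q5   q6  q6 
 * q6   q6  q6 
(> = start, * = accepting)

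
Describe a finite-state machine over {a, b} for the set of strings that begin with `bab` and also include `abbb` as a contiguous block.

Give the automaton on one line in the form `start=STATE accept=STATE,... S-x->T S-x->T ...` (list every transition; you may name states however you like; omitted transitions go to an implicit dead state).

Run two small machines in parallel and take their product. The first has 5 states tracking whether the input so far still matches the prefix `bab`; the second has 5 states tracking whether and how much of `abbb` has been seen. A product state is a pair (one from each), accepting exactly when both do.
12 states suffice.
          a    b  
>  q0     q1   q2 
   q1     q1   q3 
   q2     q4   q5 
   q3     q1   q6 
   q4     q1   q7 
   q5     q1   q5 
   q6     q1   q8 
   q7     q9  q10 
   q8     q8   q8 
   q9     q9   q7 
   q10    q9  q11 
 * q11   q11  q11 
(> = start, * = accepting)

start=q0 accept=q11 q0-a->q1 q0-b->q2 q1-a->q1 q1-b->q3 q2-a->q4 q2-b->q5 q3-a->q1 q3-b->q6 q4-a->q1 q4-b->q7 q5-a->q1 q5-b->q5 q6-a->q1 q6-b->q8 q7-a->q9 q7-b->q10 q8-a->q8 q8-b->q8 q9-a->q9 q9-b->q7 q10-a->q9 q10-b->q11 q11-a->q11 q11-b->q11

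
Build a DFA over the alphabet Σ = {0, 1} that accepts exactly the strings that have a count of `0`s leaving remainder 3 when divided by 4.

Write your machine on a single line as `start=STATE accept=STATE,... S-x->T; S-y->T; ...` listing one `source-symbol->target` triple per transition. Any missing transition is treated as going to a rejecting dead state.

start=S0; accept=S3; S0-0->S1; S0-1->S0; S1-0->S2; S1-1->S1; S2-0->S3; S2-1->S2; S3-0->S0; S3-1->S3

Keep the running count of `0`s modulo 4: each `0` advances along the cycle S0 → S1 → S2 → S3 → S0 while other symbols loop. Accept at S3.
4 states suffice.
        0   1  
>  S0   S1  S0 
   S1   S2  S1 
   S2   S3  S2 
 * S3   S0  S3 
(> = start, * = accepting)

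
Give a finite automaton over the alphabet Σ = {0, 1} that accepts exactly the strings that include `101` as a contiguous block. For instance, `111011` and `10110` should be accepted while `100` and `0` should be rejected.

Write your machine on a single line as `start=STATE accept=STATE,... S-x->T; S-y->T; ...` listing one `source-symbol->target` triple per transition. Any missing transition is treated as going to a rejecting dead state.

Track how much of `101` has been matched so far: state A is no progress, D is the absorbing accept state reached once `101` has occurred. Intermediate states record partial matches; on a mismatch, fall back to the longest reusable overlap.
With 4 states:
       0  1 
>  A   A  B 
   B   C  B 
   C   A  D 
 * D   D  D 
(> = start, * = accepting)

start=A; accept=D; A-0->A; A-1->B; B-0->C; B-1->B; C-0->A; C-1->D; D-0->D; D-1->D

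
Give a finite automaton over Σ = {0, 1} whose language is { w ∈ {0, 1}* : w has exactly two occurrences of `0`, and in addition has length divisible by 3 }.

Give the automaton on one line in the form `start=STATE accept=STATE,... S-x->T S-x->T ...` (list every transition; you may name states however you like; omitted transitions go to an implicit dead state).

start=S0 accept=S7 S0-0->S1 S0-1->S2 S1-0->S3 S1-1->S4 S2-0->S4 S2-1->S5 S3-0->S6 S3-1->S7 S4-0->S7 S4-1->S8 S5-0->S8 S5-1->S0 S6-0->S9 S6-1->S9 S7-0->S9 S7-1->S10 S8-0->S10 S8-1->S1 S9-0->S11 S9-1->S11 S10-0->S11 S10-1->S3 S11-0->S6 S11-1->S6

Handle the two conditions separately and then intersect. One (4 states) tracks the count of `0`s, saturating at 3; the other (3 states) tracks the input length modulo 3. Each combined state is a pair, one component from each; accept when both components accept.
A 12-state machine:
          0    1  
>  S0     S1   S2 
   S1     S3   S4 
   S2     S4   S5 
   S3     S6   S7 
   S4     S7   S8 
   S5     S8   S0 
   S6     S9   S9 
 * S7     S9  S10 
   S8    S10   S1 
   S9    S11  S11 
   S10   S11   S3 
   S11    S6   S6 
(> = start, * = accepting)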